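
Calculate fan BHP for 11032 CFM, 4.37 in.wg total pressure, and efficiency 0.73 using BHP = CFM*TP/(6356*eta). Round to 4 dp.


BHP = 11032 * 4.37 / (6356 * 0.73) = 10.3903 hp

10.3903 hp


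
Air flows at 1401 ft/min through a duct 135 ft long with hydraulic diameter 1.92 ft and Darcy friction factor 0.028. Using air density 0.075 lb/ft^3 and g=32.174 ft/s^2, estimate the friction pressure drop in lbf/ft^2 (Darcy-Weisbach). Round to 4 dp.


v_fps = 1401/60 = 23.35 ft/s
dp = 0.028*(135/1.92)*0.075*23.35^2/(2*32.174) = 1.2511 lbf/ft^2

1.2511 lbf/ft^2


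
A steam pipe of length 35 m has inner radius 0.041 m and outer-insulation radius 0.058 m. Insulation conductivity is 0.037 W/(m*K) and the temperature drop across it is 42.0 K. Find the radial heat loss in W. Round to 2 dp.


Q = 2*pi*0.037*35*42.0/ln(0.058/0.041) = 985.21 W

985.21 W


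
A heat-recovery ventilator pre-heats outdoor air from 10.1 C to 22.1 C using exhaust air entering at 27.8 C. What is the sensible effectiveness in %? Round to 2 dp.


eff = (22.1-10.1)/(27.8-10.1)*100 = 67.80 %

67.80 %


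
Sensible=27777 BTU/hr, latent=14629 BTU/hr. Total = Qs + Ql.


Qt = 27777 + 14629 = 42406 BTU/hr

42406 BTU/hr


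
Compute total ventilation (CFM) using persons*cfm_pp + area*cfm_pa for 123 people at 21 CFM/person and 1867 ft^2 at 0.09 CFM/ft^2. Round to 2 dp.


Total = 123*21 + 1867*0.09 = 2751.03 CFM

2751.03 CFM


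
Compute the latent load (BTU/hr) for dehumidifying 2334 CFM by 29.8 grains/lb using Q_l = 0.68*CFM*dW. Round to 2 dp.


Q = 0.68 * 2334 * 29.8 = 47296.18 BTU/hr

47296.18 BTU/hr


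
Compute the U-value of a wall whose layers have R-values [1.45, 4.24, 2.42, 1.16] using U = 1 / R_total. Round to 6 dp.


R_total = 1.45 + 4.24 + 2.42 + 1.16 = 9.27
U = 1/9.27 = 0.107875

0.107875


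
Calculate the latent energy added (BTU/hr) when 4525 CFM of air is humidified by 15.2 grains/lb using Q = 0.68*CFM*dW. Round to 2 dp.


Q = 0.68 * 4525 * 15.2 = 46770.40 BTU/hr

46770.40 BTU/hr


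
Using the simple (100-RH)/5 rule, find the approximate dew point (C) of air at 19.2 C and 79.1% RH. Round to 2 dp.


Td = 19.2 - (100-79.1)/5 = 15.02 C

15.02 C


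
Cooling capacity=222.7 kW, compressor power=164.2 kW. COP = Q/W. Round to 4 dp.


COP = 222.7 / 164.2 = 1.3563

1.3563


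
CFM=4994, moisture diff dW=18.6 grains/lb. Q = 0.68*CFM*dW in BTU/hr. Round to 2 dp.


Q = 0.68 * 4994 * 18.6 = 63164.11 BTU/hr

63164.11 BTU/hr


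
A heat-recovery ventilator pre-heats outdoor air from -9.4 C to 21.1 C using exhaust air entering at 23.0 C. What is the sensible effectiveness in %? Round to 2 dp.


eff = (21.1-(-9.4))/(23.0-(-9.4))*100 = 94.14 %

94.14 %


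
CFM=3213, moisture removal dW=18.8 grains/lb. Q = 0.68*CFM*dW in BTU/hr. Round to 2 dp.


Q = 0.68 * 3213 * 18.8 = 41074.99 BTU/hr

41074.99 BTU/hr


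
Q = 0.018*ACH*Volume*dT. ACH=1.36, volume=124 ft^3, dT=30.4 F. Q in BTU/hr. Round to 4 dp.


Q = 0.018 * 1.36 * 124 * 30.4 = 92.2798 BTU/hr

92.2798 BTU/hr


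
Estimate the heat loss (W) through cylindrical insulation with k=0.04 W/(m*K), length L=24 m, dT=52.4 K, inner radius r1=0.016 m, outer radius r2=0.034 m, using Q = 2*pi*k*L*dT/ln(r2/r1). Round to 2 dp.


Q = 2*pi*0.04*24*52.4/ln(0.034/0.016) = 419.32 W

419.32 W


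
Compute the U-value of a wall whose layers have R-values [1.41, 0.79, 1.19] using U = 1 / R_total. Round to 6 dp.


R_total = 1.41 + 0.79 + 1.19 = 3.39
U = 1/3.39 = 0.294985

0.294985


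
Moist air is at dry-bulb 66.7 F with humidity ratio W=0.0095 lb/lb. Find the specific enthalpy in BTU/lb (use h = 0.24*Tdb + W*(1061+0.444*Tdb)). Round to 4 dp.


h = 0.24*66.7 + 0.0095*(1061+0.444*66.7) = 26.3688 BTU/lb

26.3688 BTU/lb


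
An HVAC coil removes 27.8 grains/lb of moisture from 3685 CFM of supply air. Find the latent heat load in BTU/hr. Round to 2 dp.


Q = 0.68 * 3685 * 27.8 = 69661.24 BTU/hr

69661.24 BTU/hr


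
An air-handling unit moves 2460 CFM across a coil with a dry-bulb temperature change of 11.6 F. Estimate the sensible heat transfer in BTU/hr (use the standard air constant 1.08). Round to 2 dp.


Q = 1.08 * 2460 * 11.6 = 30818.88 BTU/hr

30818.88 BTU/hr


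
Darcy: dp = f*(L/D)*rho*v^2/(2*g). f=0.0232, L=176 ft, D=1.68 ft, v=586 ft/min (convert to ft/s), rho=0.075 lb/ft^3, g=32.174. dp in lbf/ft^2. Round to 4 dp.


v_fps = 586/60 = 9.7667 ft/s
dp = 0.0232*(176/1.68)*0.075*9.7667^2/(2*32.174) = 0.2702 lbf/ft^2

0.2702 lbf/ft^2


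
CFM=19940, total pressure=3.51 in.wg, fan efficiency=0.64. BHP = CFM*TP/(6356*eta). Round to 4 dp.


BHP = 19940 * 3.51 / (6356 * 0.64) = 17.2055 hp

17.2055 hp


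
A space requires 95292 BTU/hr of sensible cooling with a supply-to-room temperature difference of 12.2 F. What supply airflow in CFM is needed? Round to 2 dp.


CFM = 95292 / (1.08 * 12.2) = 7232.24

7232.24 CFM


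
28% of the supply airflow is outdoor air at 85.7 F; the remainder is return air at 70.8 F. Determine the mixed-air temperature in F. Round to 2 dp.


T_mix = 0.28*85.7 + 0.72*70.8 = 74.97 F

74.97 F


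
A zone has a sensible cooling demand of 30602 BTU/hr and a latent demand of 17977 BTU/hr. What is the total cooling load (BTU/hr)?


Qt = 30602 + 17977 = 48579 BTU/hr

48579 BTU/hr


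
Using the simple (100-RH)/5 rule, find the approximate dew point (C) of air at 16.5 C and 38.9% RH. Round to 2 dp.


Td = 16.5 - (100-38.9)/5 = 4.28 C

4.28 C


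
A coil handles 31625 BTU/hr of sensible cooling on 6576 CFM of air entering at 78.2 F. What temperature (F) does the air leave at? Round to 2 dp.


dT = 31625/(1.08*6576) = 4.4529
T_leave = 78.2 - 4.4529 = 73.75 F

73.75 F


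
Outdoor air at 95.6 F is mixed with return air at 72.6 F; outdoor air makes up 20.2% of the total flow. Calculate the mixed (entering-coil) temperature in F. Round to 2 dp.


T_mix = 72.6 + (20.2/100)*(95.6-72.6) = 77.25 F

77.25 F


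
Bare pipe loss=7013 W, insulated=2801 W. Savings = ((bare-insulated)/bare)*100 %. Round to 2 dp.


Savings = ((7013-2801)/7013)*100 = 60.06 %

60.06 %


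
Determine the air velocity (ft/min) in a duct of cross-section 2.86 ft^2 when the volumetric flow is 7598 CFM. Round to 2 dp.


V = 7598 / 2.86 = 2656.64 ft/min

2656.64 ft/min


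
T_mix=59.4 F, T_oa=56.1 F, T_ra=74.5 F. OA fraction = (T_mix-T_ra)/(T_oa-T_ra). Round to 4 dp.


frac = (59.4 - 74.5) / (56.1 - 74.5) = 0.8207

0.8207


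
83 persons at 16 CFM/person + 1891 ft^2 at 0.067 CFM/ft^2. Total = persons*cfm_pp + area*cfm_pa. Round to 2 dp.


Total = 83*16 + 1891*0.067 = 1454.70 CFM

1454.70 CFM


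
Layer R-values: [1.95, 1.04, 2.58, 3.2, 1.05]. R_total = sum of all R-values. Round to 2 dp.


R_total = 1.95 + 1.04 + 2.58 + 3.2 + 1.05 = 9.82

9.82


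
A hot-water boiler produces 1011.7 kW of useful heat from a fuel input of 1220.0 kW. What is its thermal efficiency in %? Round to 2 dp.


eta = (1011.7/1220.0)*100 = 82.93 %

82.93 %


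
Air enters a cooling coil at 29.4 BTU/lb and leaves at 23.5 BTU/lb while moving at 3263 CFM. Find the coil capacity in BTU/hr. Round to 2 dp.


Q = 4.5 * 3263 * (29.4 - 23.5) = 86632.65 BTU/hr

86632.65 BTU/hr


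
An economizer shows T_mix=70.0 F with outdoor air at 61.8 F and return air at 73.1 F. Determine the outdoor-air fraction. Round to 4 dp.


frac = (70.0 - 73.1) / (61.8 - 73.1) = 0.2743

0.2743


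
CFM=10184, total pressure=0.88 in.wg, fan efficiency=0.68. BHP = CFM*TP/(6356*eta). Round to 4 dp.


BHP = 10184 * 0.88 / (6356 * 0.68) = 2.0735 hp

2.0735 hp


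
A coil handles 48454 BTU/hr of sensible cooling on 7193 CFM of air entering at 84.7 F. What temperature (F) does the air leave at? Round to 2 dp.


dT = 48454/(1.08*7193) = 6.2373
T_leave = 84.7 - 6.2373 = 78.46 F

78.46 F


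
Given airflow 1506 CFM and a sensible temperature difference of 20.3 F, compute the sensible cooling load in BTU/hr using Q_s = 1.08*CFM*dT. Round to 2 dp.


Q = 1.08 * 1506 * 20.3 = 33017.54 BTU/hr

33017.54 BTU/hr


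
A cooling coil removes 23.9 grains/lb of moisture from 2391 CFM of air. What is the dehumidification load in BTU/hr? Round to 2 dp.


Q = 0.68 * 2391 * 23.9 = 38858.53 BTU/hr

38858.53 BTU/hr


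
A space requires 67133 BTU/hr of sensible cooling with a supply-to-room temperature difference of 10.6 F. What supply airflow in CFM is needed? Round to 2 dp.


CFM = 67133 / (1.08 * 10.6) = 5864.17

5864.17 CFM


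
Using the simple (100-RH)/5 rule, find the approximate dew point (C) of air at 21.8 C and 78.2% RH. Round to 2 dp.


Td = 21.8 - (100-78.2)/5 = 17.44 C

17.44 C


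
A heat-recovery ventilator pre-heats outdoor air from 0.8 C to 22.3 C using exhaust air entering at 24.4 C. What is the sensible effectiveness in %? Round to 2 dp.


eff = (22.3-0.8)/(24.4-0.8)*100 = 91.10 %

91.10 %


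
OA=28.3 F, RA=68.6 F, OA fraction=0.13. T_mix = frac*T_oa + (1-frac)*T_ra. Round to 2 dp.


T_mix = 0.13*28.3 + 0.87*68.6 = 63.36 F

63.36 F


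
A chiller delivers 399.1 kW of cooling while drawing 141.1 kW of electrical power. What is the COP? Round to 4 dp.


COP = 399.1 / 141.1 = 2.8285

2.8285


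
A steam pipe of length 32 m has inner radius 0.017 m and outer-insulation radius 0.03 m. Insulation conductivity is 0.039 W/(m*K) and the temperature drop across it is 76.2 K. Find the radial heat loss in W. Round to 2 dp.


Q = 2*pi*0.039*32*76.2/ln(0.03/0.017) = 1051.99 W

1051.99 W


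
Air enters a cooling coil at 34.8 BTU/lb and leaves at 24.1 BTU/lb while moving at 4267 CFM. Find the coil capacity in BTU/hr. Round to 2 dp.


Q = 4.5 * 4267 * (34.8 - 24.1) = 205456.05 BTU/hr

205456.05 BTU/hr


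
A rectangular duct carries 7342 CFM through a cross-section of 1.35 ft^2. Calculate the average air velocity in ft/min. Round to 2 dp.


V = 7342 / 1.35 = 5438.52 ft/min

5438.52 ft/min


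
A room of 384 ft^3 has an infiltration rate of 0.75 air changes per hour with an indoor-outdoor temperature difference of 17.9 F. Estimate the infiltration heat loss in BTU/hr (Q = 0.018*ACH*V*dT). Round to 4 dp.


Q = 0.018 * 0.75 * 384 * 17.9 = 92.7936 BTU/hr

92.7936 BTU/hr


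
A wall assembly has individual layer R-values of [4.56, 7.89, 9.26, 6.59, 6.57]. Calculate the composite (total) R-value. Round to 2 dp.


R_total = 4.56 + 7.89 + 9.26 + 6.59 + 6.57 = 34.87

34.87


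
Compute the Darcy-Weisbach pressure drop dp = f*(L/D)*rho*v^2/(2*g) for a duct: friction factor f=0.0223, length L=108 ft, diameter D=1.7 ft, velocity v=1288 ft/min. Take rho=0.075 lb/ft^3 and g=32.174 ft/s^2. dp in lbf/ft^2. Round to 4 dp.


v_fps = 1288/60 = 21.4667 ft/s
dp = 0.0223*(108/1.7)*0.075*21.4667^2/(2*32.174) = 0.7609 lbf/ft^2

0.7609 lbf/ft^2


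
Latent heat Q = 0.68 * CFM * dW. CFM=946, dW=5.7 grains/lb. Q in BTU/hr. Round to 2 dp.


Q = 0.68 * 946 * 5.7 = 3666.70 BTU/hr

3666.70 BTU/hr


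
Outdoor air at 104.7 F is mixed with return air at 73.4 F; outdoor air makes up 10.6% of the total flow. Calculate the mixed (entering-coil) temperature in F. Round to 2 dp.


T_mix = 73.4 + (10.6/100)*(104.7-73.4) = 76.72 F

76.72 F


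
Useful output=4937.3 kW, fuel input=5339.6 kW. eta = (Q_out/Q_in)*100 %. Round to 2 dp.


eta = (4937.3/5339.6)*100 = 92.47 %

92.47 %


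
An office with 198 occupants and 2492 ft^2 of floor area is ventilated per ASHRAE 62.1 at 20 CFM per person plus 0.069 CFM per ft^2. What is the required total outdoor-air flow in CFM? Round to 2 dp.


Total = 198*20 + 2492*0.069 = 4131.95 CFM

4131.95 CFM


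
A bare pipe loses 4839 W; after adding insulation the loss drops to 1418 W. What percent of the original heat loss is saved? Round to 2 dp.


Savings = ((4839-1418)/4839)*100 = 70.70 %

70.70 %


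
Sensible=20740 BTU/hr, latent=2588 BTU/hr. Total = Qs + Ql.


Qt = 20740 + 2588 = 23328 BTU/hr

23328 BTU/hr


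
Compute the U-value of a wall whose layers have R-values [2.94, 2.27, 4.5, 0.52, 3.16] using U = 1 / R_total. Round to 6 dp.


R_total = 2.94 + 2.27 + 4.5 + 0.52 + 3.16 = 13.39
U = 1/13.39 = 0.074683

0.074683


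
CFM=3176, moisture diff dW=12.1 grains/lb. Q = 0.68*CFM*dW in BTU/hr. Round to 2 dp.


Q = 0.68 * 3176 * 12.1 = 26132.13 BTU/hr

26132.13 BTU/hr


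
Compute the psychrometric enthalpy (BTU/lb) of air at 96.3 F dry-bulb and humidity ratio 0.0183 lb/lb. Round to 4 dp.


h = 0.24*96.3 + 0.0183*(1061+0.444*96.3) = 43.3108 BTU/lb

43.3108 BTU/lb


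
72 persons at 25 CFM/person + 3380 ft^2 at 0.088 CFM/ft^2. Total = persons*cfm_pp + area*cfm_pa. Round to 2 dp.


Total = 72*25 + 3380*0.088 = 2097.44 CFM

2097.44 CFM


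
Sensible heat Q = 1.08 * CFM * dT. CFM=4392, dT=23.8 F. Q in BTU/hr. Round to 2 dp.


Q = 1.08 * 4392 * 23.8 = 112891.97 BTU/hr

112891.97 BTU/hr


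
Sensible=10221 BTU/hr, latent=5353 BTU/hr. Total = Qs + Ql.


Qt = 10221 + 5353 = 15574 BTU/hr

15574 BTU/hr


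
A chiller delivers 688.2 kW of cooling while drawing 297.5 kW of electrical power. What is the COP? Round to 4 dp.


COP = 688.2 / 297.5 = 2.3133

2.3133


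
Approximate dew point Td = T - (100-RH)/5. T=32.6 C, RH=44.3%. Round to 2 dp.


Td = 32.6 - (100-44.3)/5 = 21.46 C

21.46 C


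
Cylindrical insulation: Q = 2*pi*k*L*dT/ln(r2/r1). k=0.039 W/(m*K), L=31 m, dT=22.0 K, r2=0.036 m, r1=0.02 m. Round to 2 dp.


Q = 2*pi*0.039*31*22.0/ln(0.036/0.02) = 284.32 W

284.32 W


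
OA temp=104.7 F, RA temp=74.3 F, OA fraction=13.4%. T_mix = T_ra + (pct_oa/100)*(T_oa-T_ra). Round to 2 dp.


T_mix = 74.3 + (13.4/100)*(104.7-74.3) = 78.37 F

78.37 F


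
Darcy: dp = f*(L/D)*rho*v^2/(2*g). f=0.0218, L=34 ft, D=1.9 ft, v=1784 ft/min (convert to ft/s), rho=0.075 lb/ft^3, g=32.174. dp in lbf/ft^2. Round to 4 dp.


v_fps = 1784/60 = 29.7333 ft/s
dp = 0.0218*(34/1.9)*0.075*29.7333^2/(2*32.174) = 0.4020 lbf/ft^2

0.4020 lbf/ft^2


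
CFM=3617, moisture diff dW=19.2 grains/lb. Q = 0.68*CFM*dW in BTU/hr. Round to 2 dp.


Q = 0.68 * 3617 * 19.2 = 47223.55 BTU/hr

47223.55 BTU/hr


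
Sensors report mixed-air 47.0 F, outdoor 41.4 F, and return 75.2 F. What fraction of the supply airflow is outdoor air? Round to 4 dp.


frac = (47.0 - 75.2) / (41.4 - 75.2) = 0.8343

0.8343


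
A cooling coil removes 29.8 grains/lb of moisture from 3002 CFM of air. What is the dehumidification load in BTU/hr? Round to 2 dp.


Q = 0.68 * 3002 * 29.8 = 60832.53 BTU/hr

60832.53 BTU/hr


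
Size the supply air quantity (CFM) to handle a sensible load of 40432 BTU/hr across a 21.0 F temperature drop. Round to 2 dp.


CFM = 40432 / (1.08 * 21.0) = 1782.72

1782.72 CFM


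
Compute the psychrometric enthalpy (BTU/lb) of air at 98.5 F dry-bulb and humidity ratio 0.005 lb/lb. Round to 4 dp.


h = 0.24*98.5 + 0.005*(1061+0.444*98.5) = 29.1637 BTU/lb

29.1637 BTU/lb


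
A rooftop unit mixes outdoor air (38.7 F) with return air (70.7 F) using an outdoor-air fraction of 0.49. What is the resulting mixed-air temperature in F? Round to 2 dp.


T_mix = 0.49*38.7 + 0.51*70.7 = 55.02 F

55.02 F


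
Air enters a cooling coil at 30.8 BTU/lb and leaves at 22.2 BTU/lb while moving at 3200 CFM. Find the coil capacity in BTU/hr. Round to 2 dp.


Q = 4.5 * 3200 * (30.8 - 22.2) = 123840.00 BTU/hr

123840.00 BTU/hr


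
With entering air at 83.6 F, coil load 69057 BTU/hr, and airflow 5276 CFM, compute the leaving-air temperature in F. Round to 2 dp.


dT = 69057/(1.08*5276) = 12.1193
T_leave = 83.6 - 12.1193 = 71.48 F

71.48 F


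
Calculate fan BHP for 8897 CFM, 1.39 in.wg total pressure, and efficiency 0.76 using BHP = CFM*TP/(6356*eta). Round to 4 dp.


BHP = 8897 * 1.39 / (6356 * 0.76) = 2.5601 hp

2.5601 hp


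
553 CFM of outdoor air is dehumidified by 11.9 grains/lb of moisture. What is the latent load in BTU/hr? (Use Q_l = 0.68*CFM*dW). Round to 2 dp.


Q = 0.68 * 553 * 11.9 = 4474.88 BTU/hr

4474.88 BTU/hr


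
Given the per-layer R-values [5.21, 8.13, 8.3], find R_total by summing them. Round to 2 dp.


R_total = 5.21 + 8.13 + 8.3 = 21.64

21.64


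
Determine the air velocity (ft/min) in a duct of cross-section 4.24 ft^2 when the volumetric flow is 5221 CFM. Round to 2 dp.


V = 5221 / 4.24 = 1231.37 ft/min

1231.37 ft/min


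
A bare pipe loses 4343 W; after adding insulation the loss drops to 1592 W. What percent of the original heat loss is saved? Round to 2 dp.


Savings = ((4343-1592)/4343)*100 = 63.34 %

63.34 %


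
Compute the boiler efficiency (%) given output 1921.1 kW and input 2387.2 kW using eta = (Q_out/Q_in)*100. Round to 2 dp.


eta = (1921.1/2387.2)*100 = 80.48 %

80.48 %


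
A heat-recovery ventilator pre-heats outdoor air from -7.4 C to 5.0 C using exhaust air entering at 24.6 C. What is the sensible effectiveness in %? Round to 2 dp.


eff = (5.0-(-7.4))/(24.6-(-7.4))*100 = 38.75 %

38.75 %


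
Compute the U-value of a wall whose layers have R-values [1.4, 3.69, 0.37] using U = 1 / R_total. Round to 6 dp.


R_total = 1.4 + 3.69 + 0.37 = 5.46
U = 1/5.46 = 0.183150

0.183150


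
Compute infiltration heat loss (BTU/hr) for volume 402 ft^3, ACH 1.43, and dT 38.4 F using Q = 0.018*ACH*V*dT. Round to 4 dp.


Q = 0.018 * 1.43 * 402 * 38.4 = 397.3432 BTU/hr

397.3432 BTU/hr


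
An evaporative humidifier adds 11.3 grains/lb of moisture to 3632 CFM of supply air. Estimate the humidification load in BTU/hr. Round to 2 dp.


Q = 0.68 * 3632 * 11.3 = 27908.29 BTU/hr

27908.29 BTU/hr


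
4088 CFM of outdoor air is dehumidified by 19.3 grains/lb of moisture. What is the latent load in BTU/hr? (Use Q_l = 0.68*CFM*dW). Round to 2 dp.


Q = 0.68 * 4088 * 19.3 = 53650.91 BTU/hr

53650.91 BTU/hr


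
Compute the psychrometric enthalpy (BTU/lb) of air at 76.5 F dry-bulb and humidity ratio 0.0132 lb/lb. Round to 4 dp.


h = 0.24*76.5 + 0.0132*(1061+0.444*76.5) = 32.8136 BTU/lb

32.8136 BTU/lb


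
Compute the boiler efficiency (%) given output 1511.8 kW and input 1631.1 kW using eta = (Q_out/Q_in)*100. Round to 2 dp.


eta = (1511.8/1631.1)*100 = 92.69 %

92.69 %


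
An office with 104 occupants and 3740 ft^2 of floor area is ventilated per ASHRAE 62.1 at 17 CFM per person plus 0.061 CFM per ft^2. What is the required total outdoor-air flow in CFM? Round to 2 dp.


Total = 104*17 + 3740*0.061 = 1996.14 CFM

1996.14 CFM


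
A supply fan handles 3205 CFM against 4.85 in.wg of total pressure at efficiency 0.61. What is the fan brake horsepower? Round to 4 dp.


BHP = 3205 * 4.85 / (6356 * 0.61) = 4.0092 hp

4.0092 hp


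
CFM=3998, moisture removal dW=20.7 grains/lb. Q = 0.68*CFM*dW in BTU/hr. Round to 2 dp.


Q = 0.68 * 3998 * 20.7 = 56275.85 BTU/hr

56275.85 BTU/hr


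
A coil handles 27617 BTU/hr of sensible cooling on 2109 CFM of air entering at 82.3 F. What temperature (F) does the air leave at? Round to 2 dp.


dT = 27617/(1.08*2109) = 12.1248
T_leave = 82.3 - 12.1248 = 70.18 F

70.18 F


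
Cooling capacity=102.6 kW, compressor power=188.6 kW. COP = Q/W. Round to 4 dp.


COP = 102.6 / 188.6 = 0.5440

0.5440


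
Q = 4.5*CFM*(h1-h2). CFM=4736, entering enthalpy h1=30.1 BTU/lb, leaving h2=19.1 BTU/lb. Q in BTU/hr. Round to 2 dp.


Q = 4.5 * 4736 * (30.1 - 19.1) = 234432.00 BTU/hr

234432.00 BTU/hr


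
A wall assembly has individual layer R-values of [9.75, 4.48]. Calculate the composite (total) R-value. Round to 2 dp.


R_total = 9.75 + 4.48 = 14.23

14.23


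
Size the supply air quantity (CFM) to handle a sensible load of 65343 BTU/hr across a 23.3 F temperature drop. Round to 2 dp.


CFM = 65343 / (1.08 * 23.3) = 2596.69

2596.69 CFM


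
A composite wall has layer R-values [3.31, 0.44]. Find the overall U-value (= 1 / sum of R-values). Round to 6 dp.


R_total = 3.31 + 0.44 = 3.75
U = 1/3.75 = 0.266667

0.266667


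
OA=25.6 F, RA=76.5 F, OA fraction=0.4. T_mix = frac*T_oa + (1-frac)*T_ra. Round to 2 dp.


T_mix = 0.4*25.6 + 0.6*76.5 = 56.14 F

56.14 F


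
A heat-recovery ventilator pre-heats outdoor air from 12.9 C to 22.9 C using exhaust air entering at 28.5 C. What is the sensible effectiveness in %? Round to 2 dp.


eff = (22.9-12.9)/(28.5-12.9)*100 = 64.10 %

64.10 %


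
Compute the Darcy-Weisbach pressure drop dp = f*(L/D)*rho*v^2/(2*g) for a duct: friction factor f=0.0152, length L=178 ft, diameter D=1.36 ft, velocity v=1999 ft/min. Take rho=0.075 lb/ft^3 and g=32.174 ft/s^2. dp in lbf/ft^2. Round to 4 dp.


v_fps = 1999/60 = 33.3167 ft/s
dp = 0.0152*(178/1.36)*0.075*33.3167^2/(2*32.174) = 2.5738 lbf/ft^2

2.5738 lbf/ft^2


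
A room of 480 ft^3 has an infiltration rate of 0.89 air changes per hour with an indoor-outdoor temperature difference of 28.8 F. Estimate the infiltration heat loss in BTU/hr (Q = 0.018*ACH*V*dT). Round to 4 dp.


Q = 0.018 * 0.89 * 480 * 28.8 = 221.4605 BTU/hr

221.4605 BTU/hr


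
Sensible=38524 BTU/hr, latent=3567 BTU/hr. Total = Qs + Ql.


Qt = 38524 + 3567 = 42091 BTU/hr

42091 BTU/hr


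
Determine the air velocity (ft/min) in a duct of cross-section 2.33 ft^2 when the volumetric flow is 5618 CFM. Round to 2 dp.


V = 5618 / 2.33 = 2411.16 ft/min

2411.16 ft/min


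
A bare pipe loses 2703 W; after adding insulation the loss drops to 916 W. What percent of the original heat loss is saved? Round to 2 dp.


Savings = ((2703-916)/2703)*100 = 66.11 %

66.11 %


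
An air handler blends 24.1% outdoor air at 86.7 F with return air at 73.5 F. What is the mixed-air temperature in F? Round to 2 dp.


T_mix = 73.5 + (24.1/100)*(86.7-73.5) = 76.68 F

76.68 F


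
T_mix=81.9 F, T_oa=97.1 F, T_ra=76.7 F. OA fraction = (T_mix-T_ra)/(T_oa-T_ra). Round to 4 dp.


frac = (81.9 - 76.7) / (97.1 - 76.7) = 0.2549

0.2549


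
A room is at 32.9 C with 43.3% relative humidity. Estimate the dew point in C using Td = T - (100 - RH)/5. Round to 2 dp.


Td = 32.9 - (100-43.3)/5 = 21.56 C

21.56 C


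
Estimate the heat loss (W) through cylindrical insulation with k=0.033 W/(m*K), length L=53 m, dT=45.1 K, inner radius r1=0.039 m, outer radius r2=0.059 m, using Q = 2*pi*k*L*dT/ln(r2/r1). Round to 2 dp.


Q = 2*pi*0.033*53*45.1/ln(0.059/0.039) = 1197.21 W

1197.21 W


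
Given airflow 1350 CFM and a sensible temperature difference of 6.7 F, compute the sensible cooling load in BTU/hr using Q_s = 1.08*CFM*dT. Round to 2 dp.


Q = 1.08 * 1350 * 6.7 = 9768.60 BTU/hr

9768.60 BTU/hr


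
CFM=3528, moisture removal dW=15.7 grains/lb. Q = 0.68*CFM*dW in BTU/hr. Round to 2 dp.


Q = 0.68 * 3528 * 15.7 = 37664.93 BTU/hr

37664.93 BTU/hr


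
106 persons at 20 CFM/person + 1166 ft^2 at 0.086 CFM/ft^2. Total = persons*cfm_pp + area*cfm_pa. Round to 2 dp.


Total = 106*20 + 1166*0.086 = 2220.28 CFM

2220.28 CFM


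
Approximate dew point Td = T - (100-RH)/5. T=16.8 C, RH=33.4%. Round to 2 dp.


Td = 16.8 - (100-33.4)/5 = 3.48 C

3.48 C


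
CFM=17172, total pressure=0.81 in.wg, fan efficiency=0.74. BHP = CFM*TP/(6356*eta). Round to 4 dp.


BHP = 17172 * 0.81 / (6356 * 0.74) = 2.9573 hp

2.9573 hp


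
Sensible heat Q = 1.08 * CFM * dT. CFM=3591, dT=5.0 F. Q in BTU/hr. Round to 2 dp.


Q = 1.08 * 3591 * 5.0 = 19391.40 BTU/hr

19391.40 BTU/hr


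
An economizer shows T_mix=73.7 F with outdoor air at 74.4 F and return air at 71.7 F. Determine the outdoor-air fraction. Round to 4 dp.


frac = (73.7 - 71.7) / (74.4 - 71.7) = 0.7407

0.7407


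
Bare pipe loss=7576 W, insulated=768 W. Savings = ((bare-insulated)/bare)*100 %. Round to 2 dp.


Savings = ((7576-768)/7576)*100 = 89.86 %

89.86 %


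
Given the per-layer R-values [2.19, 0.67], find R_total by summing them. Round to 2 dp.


R_total = 2.19 + 0.67 = 2.86

2.86


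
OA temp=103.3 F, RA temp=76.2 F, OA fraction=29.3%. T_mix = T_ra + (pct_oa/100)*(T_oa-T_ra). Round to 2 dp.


T_mix = 76.2 + (29.3/100)*(103.3-76.2) = 84.14 F

84.14 F


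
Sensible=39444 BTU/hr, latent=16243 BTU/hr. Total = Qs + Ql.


Qt = 39444 + 16243 = 55687 BTU/hr

55687 BTU/hr


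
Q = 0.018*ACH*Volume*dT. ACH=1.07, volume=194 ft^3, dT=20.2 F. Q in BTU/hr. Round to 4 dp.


Q = 0.018 * 1.07 * 194 * 20.2 = 75.4761 BTU/hr

75.4761 BTU/hr


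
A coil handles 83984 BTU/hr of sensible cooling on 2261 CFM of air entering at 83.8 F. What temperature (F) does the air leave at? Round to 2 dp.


dT = 83984/(1.08*2261) = 34.3932
T_leave = 83.8 - 34.3932 = 49.41 F

49.41 F


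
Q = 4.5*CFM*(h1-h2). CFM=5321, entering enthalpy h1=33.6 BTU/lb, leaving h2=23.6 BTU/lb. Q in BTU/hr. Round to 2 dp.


Q = 4.5 * 5321 * (33.6 - 23.6) = 239445.00 BTU/hr

239445.00 BTU/hr


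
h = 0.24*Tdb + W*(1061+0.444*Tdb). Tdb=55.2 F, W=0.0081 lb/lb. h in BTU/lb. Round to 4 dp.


h = 0.24*55.2 + 0.0081*(1061+0.444*55.2) = 22.0406 BTU/lb

22.0406 BTU/lb


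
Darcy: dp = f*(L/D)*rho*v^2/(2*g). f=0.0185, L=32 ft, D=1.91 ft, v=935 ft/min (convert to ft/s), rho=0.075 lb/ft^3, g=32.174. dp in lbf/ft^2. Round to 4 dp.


v_fps = 935/60 = 15.5833 ft/s
dp = 0.0185*(32/1.91)*0.075*15.5833^2/(2*32.174) = 0.0877 lbf/ft^2

0.0877 lbf/ft^2


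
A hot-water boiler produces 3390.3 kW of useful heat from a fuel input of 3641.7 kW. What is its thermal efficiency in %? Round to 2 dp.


eta = (3390.3/3641.7)*100 = 93.10 %

93.10 %


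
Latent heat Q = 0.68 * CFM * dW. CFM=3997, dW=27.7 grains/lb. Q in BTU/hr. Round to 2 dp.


Q = 0.68 * 3997 * 27.7 = 75287.49 BTU/hr

75287.49 BTU/hr


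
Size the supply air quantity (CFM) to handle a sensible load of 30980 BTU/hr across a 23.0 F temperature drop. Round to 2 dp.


CFM = 30980 / (1.08 * 23.0) = 1247.18

1247.18 CFM


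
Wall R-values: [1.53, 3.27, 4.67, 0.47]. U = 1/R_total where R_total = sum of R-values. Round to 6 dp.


R_total = 1.53 + 3.27 + 4.67 + 0.47 = 9.94
U = 1/9.94 = 0.100604

0.100604


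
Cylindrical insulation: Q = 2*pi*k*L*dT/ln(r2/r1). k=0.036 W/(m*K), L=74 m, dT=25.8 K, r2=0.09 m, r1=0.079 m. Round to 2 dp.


Q = 2*pi*0.036*74*25.8/ln(0.09/0.079) = 3312.71 W

3312.71 W


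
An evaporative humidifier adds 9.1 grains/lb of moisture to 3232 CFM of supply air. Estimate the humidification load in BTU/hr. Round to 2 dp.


Q = 0.68 * 3232 * 9.1 = 19999.62 BTU/hr

19999.62 BTU/hr


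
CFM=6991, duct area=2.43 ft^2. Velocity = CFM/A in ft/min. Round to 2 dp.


V = 6991 / 2.43 = 2876.95 ft/min

2876.95 ft/min


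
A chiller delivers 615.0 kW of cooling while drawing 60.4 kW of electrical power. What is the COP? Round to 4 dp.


COP = 615.0 / 60.4 = 10.1821

10.1821


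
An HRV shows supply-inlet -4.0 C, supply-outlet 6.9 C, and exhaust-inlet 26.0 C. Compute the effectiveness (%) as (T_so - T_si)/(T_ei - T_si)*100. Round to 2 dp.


eff = (6.9-(-4.0))/(26.0-(-4.0))*100 = 36.33 %

36.33 %


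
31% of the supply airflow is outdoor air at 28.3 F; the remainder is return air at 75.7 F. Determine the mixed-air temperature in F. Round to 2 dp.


T_mix = 0.31*28.3 + 0.69*75.7 = 61.01 F

61.01 F


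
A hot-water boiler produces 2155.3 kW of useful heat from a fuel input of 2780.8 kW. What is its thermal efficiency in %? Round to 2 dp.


eta = (2155.3/2780.8)*100 = 77.51 %

77.51 %


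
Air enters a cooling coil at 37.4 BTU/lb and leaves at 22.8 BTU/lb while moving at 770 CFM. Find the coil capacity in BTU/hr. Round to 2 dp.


Q = 4.5 * 770 * (37.4 - 22.8) = 50589.00 BTU/hr

50589.00 BTU/hr


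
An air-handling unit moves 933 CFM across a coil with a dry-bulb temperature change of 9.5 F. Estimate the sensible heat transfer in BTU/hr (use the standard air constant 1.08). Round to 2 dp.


Q = 1.08 * 933 * 9.5 = 9572.58 BTU/hr

9572.58 BTU/hr


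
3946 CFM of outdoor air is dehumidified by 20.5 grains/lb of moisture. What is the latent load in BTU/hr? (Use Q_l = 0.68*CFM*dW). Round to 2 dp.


Q = 0.68 * 3946 * 20.5 = 55007.24 BTU/hr

55007.24 BTU/hr


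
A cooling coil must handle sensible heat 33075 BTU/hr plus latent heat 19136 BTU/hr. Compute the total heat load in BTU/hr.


Qt = 33075 + 19136 = 52211 BTU/hr

52211 BTU/hr


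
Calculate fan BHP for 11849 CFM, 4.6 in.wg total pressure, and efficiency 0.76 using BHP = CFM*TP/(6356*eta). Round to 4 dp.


BHP = 11849 * 4.6 / (6356 * 0.76) = 11.2835 hp

11.2835 hp


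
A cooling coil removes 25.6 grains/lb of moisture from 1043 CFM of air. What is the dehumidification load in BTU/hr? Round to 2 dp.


Q = 0.68 * 1043 * 25.6 = 18156.54 BTU/hr

18156.54 BTU/hr


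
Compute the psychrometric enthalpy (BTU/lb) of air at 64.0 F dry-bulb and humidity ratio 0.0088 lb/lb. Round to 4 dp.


h = 0.24*64.0 + 0.0088*(1061+0.444*64.0) = 24.9469 BTU/lb

24.9469 BTU/lb


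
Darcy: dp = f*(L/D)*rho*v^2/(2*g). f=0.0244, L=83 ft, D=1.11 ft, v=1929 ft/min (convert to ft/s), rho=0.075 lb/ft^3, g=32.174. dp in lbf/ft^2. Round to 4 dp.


v_fps = 1929/60 = 32.15 ft/s
dp = 0.0244*(83/1.11)*0.075*32.15^2/(2*32.174) = 2.1980 lbf/ft^2

2.1980 lbf/ft^2


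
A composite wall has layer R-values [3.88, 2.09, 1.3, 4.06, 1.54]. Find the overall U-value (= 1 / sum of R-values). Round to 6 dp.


R_total = 3.88 + 2.09 + 1.3 + 4.06 + 1.54 = 12.87
U = 1/12.87 = 0.077700

0.077700


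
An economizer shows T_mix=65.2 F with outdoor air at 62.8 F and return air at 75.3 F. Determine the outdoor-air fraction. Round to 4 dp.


frac = (65.2 - 75.3) / (62.8 - 75.3) = 0.8080

0.8080


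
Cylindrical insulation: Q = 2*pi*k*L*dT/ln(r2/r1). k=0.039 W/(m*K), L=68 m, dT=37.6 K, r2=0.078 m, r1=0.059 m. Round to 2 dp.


Q = 2*pi*0.039*68*37.6/ln(0.078/0.059) = 2244.25 W

2244.25 W


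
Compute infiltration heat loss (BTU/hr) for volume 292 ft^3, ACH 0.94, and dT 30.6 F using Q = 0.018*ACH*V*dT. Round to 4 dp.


Q = 0.018 * 0.94 * 292 * 30.6 = 151.1836 BTU/hr

151.1836 BTU/hr


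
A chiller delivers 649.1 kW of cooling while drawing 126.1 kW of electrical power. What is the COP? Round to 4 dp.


COP = 649.1 / 126.1 = 5.1475

5.1475


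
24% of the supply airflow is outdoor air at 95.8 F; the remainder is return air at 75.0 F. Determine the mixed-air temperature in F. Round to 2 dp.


T_mix = 0.24*95.8 + 0.76*75.0 = 79.99 F

79.99 F


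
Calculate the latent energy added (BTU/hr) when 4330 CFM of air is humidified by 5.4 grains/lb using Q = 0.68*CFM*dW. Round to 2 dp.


Q = 0.68 * 4330 * 5.4 = 15899.76 BTU/hr

15899.76 BTU/hr


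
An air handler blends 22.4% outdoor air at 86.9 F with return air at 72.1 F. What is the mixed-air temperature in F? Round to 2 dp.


T_mix = 72.1 + (22.4/100)*(86.9-72.1) = 75.42 F

75.42 F


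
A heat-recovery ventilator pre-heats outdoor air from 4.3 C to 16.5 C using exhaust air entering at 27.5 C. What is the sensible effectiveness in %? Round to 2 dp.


eff = (16.5-4.3)/(27.5-4.3)*100 = 52.59 %

52.59 %


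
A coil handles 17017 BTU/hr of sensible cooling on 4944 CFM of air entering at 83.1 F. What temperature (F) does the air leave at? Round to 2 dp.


dT = 17017/(1.08*4944) = 3.1870
T_leave = 83.1 - 3.1870 = 79.91 F

79.91 F


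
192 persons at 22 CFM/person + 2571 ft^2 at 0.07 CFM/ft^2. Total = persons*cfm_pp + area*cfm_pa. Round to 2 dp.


Total = 192*22 + 2571*0.07 = 4403.97 CFM

4403.97 CFM


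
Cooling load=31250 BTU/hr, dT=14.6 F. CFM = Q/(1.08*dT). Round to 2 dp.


CFM = 31250 / (1.08 * 14.6) = 1981.86

1981.86 CFM


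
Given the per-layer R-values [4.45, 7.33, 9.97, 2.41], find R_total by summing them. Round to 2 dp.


R_total = 4.45 + 7.33 + 9.97 + 2.41 = 24.16

24.16


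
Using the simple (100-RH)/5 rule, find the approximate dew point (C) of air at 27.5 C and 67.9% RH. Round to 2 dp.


Td = 27.5 - (100-67.9)/5 = 21.08 C

21.08 C


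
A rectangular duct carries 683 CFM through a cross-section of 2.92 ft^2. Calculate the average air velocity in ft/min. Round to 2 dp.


V = 683 / 2.92 = 233.90 ft/min

233.90 ft/min


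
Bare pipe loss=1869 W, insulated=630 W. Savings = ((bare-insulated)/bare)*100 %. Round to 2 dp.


Savings = ((1869-630)/1869)*100 = 66.29 %

66.29 %


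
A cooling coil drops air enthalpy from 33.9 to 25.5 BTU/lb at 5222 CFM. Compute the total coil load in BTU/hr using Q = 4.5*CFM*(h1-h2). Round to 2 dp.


Q = 4.5 * 5222 * (33.9 - 25.5) = 197391.60 BTU/hr

197391.60 BTU/hr


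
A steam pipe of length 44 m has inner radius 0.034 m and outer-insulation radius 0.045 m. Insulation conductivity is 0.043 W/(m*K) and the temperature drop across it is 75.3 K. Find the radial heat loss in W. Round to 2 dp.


Q = 2*pi*0.043*44*75.3/ln(0.045/0.034) = 3193.52 W

3193.52 W


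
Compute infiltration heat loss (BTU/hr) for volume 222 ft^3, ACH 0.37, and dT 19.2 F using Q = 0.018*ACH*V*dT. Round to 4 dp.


Q = 0.018 * 0.37 * 222 * 19.2 = 28.3876 BTU/hr

28.3876 BTU/hr


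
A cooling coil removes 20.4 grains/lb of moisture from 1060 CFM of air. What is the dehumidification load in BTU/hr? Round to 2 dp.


Q = 0.68 * 1060 * 20.4 = 14704.32 BTU/hr

14704.32 BTU/hr


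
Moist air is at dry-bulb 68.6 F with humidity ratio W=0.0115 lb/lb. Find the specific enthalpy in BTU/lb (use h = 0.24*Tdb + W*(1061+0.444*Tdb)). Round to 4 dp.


h = 0.24*68.6 + 0.0115*(1061+0.444*68.6) = 29.0158 BTU/lb

29.0158 BTU/lb


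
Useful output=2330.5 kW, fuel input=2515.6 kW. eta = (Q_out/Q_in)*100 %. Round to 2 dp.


eta = (2330.5/2515.6)*100 = 92.64 %

92.64 %


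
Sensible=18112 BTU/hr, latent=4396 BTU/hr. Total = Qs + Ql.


Qt = 18112 + 4396 = 22508 BTU/hr

22508 BTU/hr


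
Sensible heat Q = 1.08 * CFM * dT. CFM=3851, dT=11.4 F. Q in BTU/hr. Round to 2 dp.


Q = 1.08 * 3851 * 11.4 = 47413.51 BTU/hr

47413.51 BTU/hr


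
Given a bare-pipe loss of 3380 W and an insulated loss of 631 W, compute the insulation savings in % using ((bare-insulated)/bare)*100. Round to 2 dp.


Savings = ((3380-631)/3380)*100 = 81.33 %

81.33 %


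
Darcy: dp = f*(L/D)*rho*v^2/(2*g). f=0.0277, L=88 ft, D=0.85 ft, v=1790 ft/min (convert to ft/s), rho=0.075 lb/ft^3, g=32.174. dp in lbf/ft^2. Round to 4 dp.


v_fps = 1790/60 = 29.8333 ft/s
dp = 0.0277*(88/0.85)*0.075*29.8333^2/(2*32.174) = 2.9749 lbf/ft^2

2.9749 lbf/ft^2


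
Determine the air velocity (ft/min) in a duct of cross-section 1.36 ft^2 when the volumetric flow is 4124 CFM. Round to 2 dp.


V = 4124 / 1.36 = 3032.35 ft/min

3032.35 ft/min


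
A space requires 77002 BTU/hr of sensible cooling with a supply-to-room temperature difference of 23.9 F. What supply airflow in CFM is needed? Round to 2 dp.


CFM = 77002 / (1.08 * 23.9) = 2983.19

2983.19 CFM


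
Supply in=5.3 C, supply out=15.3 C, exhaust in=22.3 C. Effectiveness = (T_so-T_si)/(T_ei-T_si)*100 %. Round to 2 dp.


eff = (15.3-5.3)/(22.3-5.3)*100 = 58.82 %

58.82 %


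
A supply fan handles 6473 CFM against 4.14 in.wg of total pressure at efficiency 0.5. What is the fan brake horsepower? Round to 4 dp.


BHP = 6473 * 4.14 / (6356 * 0.5) = 8.4324 hp

8.4324 hp


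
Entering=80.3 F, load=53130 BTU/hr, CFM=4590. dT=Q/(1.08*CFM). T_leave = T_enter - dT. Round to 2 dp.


dT = 53130/(1.08*4590) = 10.7177
T_leave = 80.3 - 10.7177 = 69.58 F

69.58 F


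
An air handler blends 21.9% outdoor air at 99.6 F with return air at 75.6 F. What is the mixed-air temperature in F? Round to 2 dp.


T_mix = 75.6 + (21.9/100)*(99.6-75.6) = 80.86 F

80.86 F


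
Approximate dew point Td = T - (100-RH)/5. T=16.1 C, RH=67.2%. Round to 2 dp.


Td = 16.1 - (100-67.2)/5 = 9.54 C

9.54 C


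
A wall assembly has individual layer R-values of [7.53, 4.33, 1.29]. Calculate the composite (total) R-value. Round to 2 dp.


R_total = 7.53 + 4.33 + 1.29 = 13.15

13.15


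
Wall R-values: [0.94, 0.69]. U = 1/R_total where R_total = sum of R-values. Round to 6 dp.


R_total = 0.94 + 0.69 = 1.63
U = 1/1.63 = 0.613497

0.613497


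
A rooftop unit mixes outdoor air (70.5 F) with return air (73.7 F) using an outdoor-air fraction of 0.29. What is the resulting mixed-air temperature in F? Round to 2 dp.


T_mix = 0.29*70.5 + 0.71*73.7 = 72.77 F

72.77 F


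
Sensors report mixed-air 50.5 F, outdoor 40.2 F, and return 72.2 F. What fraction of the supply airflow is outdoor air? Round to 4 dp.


frac = (50.5 - 72.2) / (40.2 - 72.2) = 0.6781

0.6781


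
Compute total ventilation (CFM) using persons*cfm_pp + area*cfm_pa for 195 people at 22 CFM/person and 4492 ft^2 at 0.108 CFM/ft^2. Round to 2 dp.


Total = 195*22 + 4492*0.108 = 4775.14 CFM

4775.14 CFM


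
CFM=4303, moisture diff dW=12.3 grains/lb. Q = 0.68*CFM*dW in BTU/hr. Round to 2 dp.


Q = 0.68 * 4303 * 12.3 = 35990.29 BTU/hr

35990.29 BTU/hr


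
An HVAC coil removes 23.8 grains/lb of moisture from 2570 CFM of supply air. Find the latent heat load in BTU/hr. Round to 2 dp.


Q = 0.68 * 2570 * 23.8 = 41592.88 BTU/hr

41592.88 BTU/hr


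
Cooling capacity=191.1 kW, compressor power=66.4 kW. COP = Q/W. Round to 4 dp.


COP = 191.1 / 66.4 = 2.8780

2.8780


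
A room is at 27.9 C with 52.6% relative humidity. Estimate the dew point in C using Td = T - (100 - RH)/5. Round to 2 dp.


Td = 27.9 - (100-52.6)/5 = 18.42 C

18.42 C


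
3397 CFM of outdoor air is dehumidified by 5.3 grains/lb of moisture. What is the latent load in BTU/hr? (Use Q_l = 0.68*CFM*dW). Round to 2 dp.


Q = 0.68 * 3397 * 5.3 = 12242.79 BTU/hr

12242.79 BTU/hr


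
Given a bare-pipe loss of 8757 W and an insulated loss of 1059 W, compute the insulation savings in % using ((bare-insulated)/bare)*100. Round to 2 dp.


Savings = ((8757-1059)/8757)*100 = 87.91 %

87.91 %


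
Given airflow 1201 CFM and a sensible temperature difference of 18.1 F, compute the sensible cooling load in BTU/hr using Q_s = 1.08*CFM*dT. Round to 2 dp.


Q = 1.08 * 1201 * 18.1 = 23477.15 BTU/hr

23477.15 BTU/hr


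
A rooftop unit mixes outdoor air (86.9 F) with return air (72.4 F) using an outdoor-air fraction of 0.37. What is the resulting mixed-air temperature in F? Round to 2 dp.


T_mix = 0.37*86.9 + 0.63*72.4 = 77.77 F

77.77 F


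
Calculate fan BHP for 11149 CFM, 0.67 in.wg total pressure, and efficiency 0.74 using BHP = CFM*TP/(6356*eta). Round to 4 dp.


BHP = 11149 * 0.67 / (6356 * 0.74) = 1.5882 hp

1.5882 hp


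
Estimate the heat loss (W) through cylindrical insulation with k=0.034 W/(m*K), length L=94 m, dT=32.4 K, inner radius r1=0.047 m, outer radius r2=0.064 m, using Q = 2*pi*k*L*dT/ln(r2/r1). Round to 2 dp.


Q = 2*pi*0.034*94*32.4/ln(0.064/0.047) = 2107.39 W

2107.39 W


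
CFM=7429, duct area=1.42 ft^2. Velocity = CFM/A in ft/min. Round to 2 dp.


V = 7429 / 1.42 = 5231.69 ft/min

5231.69 ft/min


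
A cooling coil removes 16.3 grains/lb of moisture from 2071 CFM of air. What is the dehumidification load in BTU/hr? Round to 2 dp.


Q = 0.68 * 2071 * 16.3 = 22954.96 BTU/hr

22954.96 BTU/hr


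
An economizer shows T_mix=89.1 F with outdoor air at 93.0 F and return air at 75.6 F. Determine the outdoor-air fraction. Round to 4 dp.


frac = (89.1 - 75.6) / (93.0 - 75.6) = 0.7759

0.7759


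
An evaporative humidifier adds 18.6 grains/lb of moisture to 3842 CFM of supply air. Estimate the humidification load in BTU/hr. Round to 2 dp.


Q = 0.68 * 3842 * 18.6 = 48593.62 BTU/hr

48593.62 BTU/hr


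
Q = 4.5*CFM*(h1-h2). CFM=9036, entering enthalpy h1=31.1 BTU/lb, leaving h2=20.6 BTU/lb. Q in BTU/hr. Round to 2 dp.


Q = 4.5 * 9036 * (31.1 - 20.6) = 426951.00 BTU/hr

426951.00 BTU/hr


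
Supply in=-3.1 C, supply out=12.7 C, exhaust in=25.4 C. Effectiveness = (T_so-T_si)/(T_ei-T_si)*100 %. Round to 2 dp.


eff = (12.7-(-3.1))/(25.4-(-3.1))*100 = 55.44 %

55.44 %
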